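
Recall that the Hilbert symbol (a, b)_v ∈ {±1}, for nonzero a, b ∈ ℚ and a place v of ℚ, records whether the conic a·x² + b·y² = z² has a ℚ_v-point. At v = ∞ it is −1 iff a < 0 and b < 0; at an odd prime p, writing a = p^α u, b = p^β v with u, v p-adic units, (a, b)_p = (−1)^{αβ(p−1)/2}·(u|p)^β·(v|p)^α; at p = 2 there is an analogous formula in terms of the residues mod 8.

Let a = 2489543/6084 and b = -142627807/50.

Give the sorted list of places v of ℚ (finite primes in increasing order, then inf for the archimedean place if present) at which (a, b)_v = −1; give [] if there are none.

(a, b) ≡ (23, -169694) mod (ℚ^×)²; places V = {2, 3, 5, 7, 13, 17, 23, 31, 41, 47, ∞}.
(a,b)_3: α=-2, u≡2; β=0, v≡1 (mod 3); (2|3)=-1, (1|3)=+1; sign (−1)^0·-1^0·+1^-2 = +1.
(a,b)_17: α=0, u≡11; β=1, v≡14 (mod 17); (11|17)=-1, (14|17)=-1; sign (−1)^0·-1^1·-1^0 = -1.
(a,b)_∞: sgn(23)=+, sgn(-169694)=−, so +1.
(a,b)_13: α=-2, u≡3; β=0, v≡5 (mod 13); (3|13)=+1, (5|13)=-1; sign (−1)^0·+1^0·-1^-2 = +1.
(a,b)_41: α=0, u≡4; β=2, v≡39 (mod 41); (4|41)=+1, (39|41)=+1; sign (−1)^0·+1^2·+1^0 = +1.
(a,b)_2: α=-2, β=-1; u≡7, v≡1 (mod 8); ε(u)ε(v)=1·0, αω(v)=-2·0, βω(u)=-1·0; sum ≡ 0  ⇒  +1.
(a,b)_47: α=2, u≡38; β=0, v≡44 (mod 47); (38|47)=-1, (44|47)=-1; sign (−1)^0·-1^0·-1^2 = +1.
(a,b)_7: α=2, u≡1; β=1, v≡3 (mod 7); (1|7)=+1, (3|7)=-1; sign (−1)^0·+1^1·-1^2 = +1.
(a,b)_23: α=1, u≡6; β=1, v≡7 (mod 23); (6|23)=+1, (7|23)=-1; sign (−1)^1·+1^1·-1^1 = +1.
(a,b)_5: α=0, u≡2; β=-2, v≡4 (mod 5); (2|5)=-1, (4|5)=+1; sign (−1)^0·-1^-2·+1^0 = +1.
(a,b)_31: α=0, u≡11; β=1, v≡13 (mod 31); (11|31)=-1, (13|31)=-1; sign (−1)^0·-1^1·-1^0 = -1.
|Ram(23, -169694)| = 2, even; anisotropic at {17, 31}.

[17, 31]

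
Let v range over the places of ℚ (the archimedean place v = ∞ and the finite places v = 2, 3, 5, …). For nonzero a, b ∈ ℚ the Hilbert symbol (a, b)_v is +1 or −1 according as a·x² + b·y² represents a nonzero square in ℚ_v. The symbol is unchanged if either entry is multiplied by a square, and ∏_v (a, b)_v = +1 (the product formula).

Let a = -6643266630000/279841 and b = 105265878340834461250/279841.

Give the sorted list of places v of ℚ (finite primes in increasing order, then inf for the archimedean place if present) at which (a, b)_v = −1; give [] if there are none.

[11, 13]

Mod squares: a ≡ -663, b ≡ 2002. Check v ∈ {∞, 2, 3, 5, 7, 11, 13, 17, 23}.
v=5: a=5^4·(≡2), b=5^4·(≡3) mod 5; (2|5)=-1, (3|5)=-1; (−1)^{4·4·2}·(-1)^4·(-1)^4 = +1.
v=23: a=23^-4·(≡18), b=23^-4·(≡12) mod 23; (18|23)=+1, (12|23)=+1; (−1)^{-4·-4·11}·(+1)^-4·(+1)^-4 = +1.
v=17: a=17^1·(≡14), b=17^2·(≡9) mod 17; (14|17)=-1, (9|17)=+1; (−1)^{1·2·8}·(-1)^2·(+1)^1 = +1.
v=3: a=3^1·(≡1), b=3^0·(≡1) mod 3; (1|3)=+1, (1|3)=+1; (−1)^{1·0·1}·(+1)^0·(+1)^1 = +1.
v=7: a=7^2·(≡1), b=7^7·(≡6) mod 7; (1|7)=+1, (6|7)=-1; (−1)^{2·7·3}·(+1)^7·(-1)^2 = +1.
v=2: v_2(a)=4, v_2(b)=1; units ≡ 1, 1 (mod 8); ε·ε+αω+βω = 0·0+4·0+1·0 ≡ 0  ⇒  (a,b)_2 = +1.
v=11: a=11^2·(≡6), b=11^5·(≡7) mod 11; (6|11)=-1, (7|11)=-1; (−1)^{2·5·5}·(-1)^5·(-1)^2 = -1.
v=13: a=13^3·(≡1), b=13^3·(≡6) mod 13; (1|13)=+1, (6|13)=-1; (−1)^{3·3·6}·(+1)^3·(-1)^3 = -1.
v=∞: -663 < 0 and 2002 > 0  ⇒  (a,b)_∞ = +1.
|Ram(-663, 2002)| = 2, even; anisotropic at {11, 13}.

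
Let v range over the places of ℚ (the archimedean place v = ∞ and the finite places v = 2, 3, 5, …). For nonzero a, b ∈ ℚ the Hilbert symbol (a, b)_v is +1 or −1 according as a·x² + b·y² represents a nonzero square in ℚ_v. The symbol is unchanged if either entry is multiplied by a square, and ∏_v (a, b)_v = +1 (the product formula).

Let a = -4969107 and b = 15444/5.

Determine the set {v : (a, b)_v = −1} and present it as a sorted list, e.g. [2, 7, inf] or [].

[5, 11]

Mod squares: a ≡ -3, b ≡ 2145. Check v ∈ {∞, 2, 3, 5, 11, 13}.
v=13: a=13^2·(≡3), b=13^1·(≡1) mod 13; (3|13)=+1, (1|13)=+1; (−1)^{2·1·6}·(+1)^1·(+1)^2 = +1.
v=5: a=5^0·(≡3), b=5^-1·(≡4) mod 5; (3|5)=-1, (4|5)=+1; (−1)^{0·-1·2}·(-1)^-1·(+1)^0 = -1.
v=∞: -3 < 0 and 2145 > 0  ⇒  (a,b)_∞ = +1.
v=3: a=3^5·(≡2), b=3^3·(≡1) mod 3; (2|3)=-1, (1|3)=+1; (−1)^{5·3·1}·(-1)^3·(+1)^5 = +1.
v=11: a=11^2·(≡7), b=11^1·(≡8) mod 11; (7|11)=-1, (8|11)=-1; (−1)^{2·1·5}·(-1)^1·(-1)^2 = -1.
v=2: v_2(a)=0, v_2(b)=2; units ≡ 5, 1 (mod 8); ε·ε+αω+βω = 0·0+0·0+2·1 ≡ 0  ⇒  (a,b)_2 = +1.
Ram(-3, 2145) = {5, 11}; no ℚ_5-point on the conic.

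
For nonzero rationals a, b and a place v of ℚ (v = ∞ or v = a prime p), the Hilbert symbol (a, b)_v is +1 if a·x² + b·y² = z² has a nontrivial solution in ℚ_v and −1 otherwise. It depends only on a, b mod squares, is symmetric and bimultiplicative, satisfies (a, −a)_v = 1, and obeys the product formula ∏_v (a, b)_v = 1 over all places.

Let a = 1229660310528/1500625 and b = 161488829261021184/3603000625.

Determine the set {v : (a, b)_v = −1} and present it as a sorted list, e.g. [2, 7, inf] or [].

Mod squares: a ≡ 3, b ≡ 19. Check v ∈ {∞, 2, 3, 5, 7, 13, 19}.
v=7: a=7^-4·(≡3), b=7^-8·(≡3) mod 7; (3|7)=-1, (3|7)=-1; (−1)^{-4·-8·3}·(-1)^-8·(-1)^-4 = +1.
v=∞: 3 > 0 and 19 > 0  ⇒  (a,b)_∞ = +1.
v=13: a=13^2·(≡1), b=13^2·(≡6) mod 13; (1|13)=+1, (6|13)=-1; (−1)^{2·2·6}·(+1)^2·(-1)^2 = +1.
v=3: a=3^9·(≡1), b=3^12·(≡1) mod 3; (1|3)=+1, (1|3)=+1; (−1)^{9·12·1}·(+1)^12·(+1)^9 = +1.
v=19: a=19^2·(≡3), b=19^3·(≡1) mod 19; (3|19)=-1, (1|19)=+1; (−1)^{2·3·9}·(-1)^3·(+1)^2 = -1.
v=2: v_2(a)=10, v_2(b)=18; units ≡ 3, 3 (mod 8); ε·ε+αω+βω = 1·1+10·1+18·1 ≡ 1  ⇒  (a,b)_2 = -1.
v=5: a=5^-4·(≡3), b=5^-4·(≡4) mod 5; (3|5)=-1, (4|5)=+1; (−1)^{-4·-4·2}·(-1)^-4·(+1)^-4 = +1.
Ram(3, 19) = {2, 19}; no ℚ_2-point on the conic.

[2, 19]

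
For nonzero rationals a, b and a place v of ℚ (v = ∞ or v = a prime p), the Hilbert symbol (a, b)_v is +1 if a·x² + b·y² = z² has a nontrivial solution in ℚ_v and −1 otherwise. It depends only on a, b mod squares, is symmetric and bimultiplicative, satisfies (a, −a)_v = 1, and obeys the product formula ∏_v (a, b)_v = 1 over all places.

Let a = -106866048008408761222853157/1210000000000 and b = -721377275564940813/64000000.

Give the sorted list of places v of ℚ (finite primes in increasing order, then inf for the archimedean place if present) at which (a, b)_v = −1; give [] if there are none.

(a, b) ≡ (-2028117, -2093) mod (ℚ^×)²; places V = {2, 3, 5, 7, 11, 13, 17, 19, 23, ∞}.
(a,b)_13: α=1, u≡4; β=1, v≡8 (mod 13); (4|13)=+1, (8|13)=-1; sign (−1)^0·+1^1·-1^1 = -1.
(a,b)_2: α=-10, β=-12; u≡3, v≡3 (mod 8); ε(u)ε(v)=1·1, αω(v)=-10·1, βω(u)=-12·1; sum ≡ 1  ⇒  -1.
(a,b)_3: α=3, u≡2; β=2, v≡1 (mod 3); (2|3)=-1, (1|3)=+1; sign (−1)^0·-1^2·+1^3 = +1.
(a,b)_5: α=-10, u≡2; β=-6, v≡2 (mod 5); (2|5)=-1, (2|5)=-1; sign (−1)^0·-1^-6·-1^-10 = +1.
(a,b)_19: α=3, u≡13; β=2, v≡9 (mod 19); (13|19)=-1, (9|19)=+1; sign (−1)^0·-1^2·+1^3 = +1.
(a,b)_7: α=5, u≡5; β=5, v≡4 (mod 7); (5|7)=-1, (4|7)=+1; sign (−1)^1·-1^5·+1^5 = +1.
(a,b)_17: α=7, u≡6; β=4, v≡16 (mod 17); (6|17)=-1, (16|17)=+1; sign (−1)^0·-1^4·+1^7 = +1.
(a,b)_23: α=5, u≡3; β=3, v≡4 (mod 23); (3|23)=+1, (4|23)=+1; sign (−1)^1·+1^3·+1^5 = -1.
(a,b)_11: α=-2, u≡7; β=0, v≡8 (mod 11); (7|11)=-1, (8|11)=-1; sign (−1)^0·-1^0·-1^-2 = +1.
(a,b)_∞: sgn(-2028117)=−, sgn(-2093)=−, so -1.
Ram(-2028117, -2093) = {2, 13, 23, ∞}; no ℚ_2-point on the conic.

[2, 13, 23, inf]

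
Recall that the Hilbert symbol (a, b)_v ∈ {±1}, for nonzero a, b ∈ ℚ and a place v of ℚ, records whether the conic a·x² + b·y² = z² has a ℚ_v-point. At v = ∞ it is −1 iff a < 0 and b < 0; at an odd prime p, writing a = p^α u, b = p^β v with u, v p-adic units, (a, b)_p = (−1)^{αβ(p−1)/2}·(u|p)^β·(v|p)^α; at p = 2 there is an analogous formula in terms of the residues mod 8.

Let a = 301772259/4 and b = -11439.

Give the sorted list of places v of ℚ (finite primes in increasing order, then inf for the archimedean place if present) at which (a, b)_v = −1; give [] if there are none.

(a, b) ≡ (34891, -1271) mod (ℚ^×)²; places V = {2, 3, 23, 31, 37, 41, ∞}.
(a,b)_23: α=1, u≡17; β=0, v≡15 (mod 23); (17|23)=-1, (15|23)=-1; sign (−1)^0·-1^0·-1^1 = -1.
(a,b)_2: α=-2, β=0; u≡3, v≡1 (mod 8); ε(u)ε(v)=1·0, αω(v)=-2·0, βω(u)=0·1; sum ≡ 0  ⇒  +1.
(a,b)_41: α=1, u≡5; β=1, v≡8 (mod 41); (5|41)=+1, (8|41)=+1; sign (−1)^0·+1^1·+1^1 = +1.
(a,b)_31: α=2, u≡5; β=1, v≡3 (mod 31); (5|31)=+1, (3|31)=-1; sign (−1)^0·+1^1·-1^2 = +1.
(a,b)_37: α=1, u≡15; β=0, v≡31 (mod 37); (15|37)=-1, (31|37)=-1; sign (−1)^0·-1^0·-1^1 = -1.
(a,b)_∞: sgn(34891)=+, sgn(-1271)=−, so +1.
(a,b)_3: α=2, u≡1; β=2, v≡1 (mod 3); (1|3)=+1, (1|3)=+1; sign (−1)^0·+1^2·+1^2 = +1.
|Ram(34891, -1271)| = 2, even; anisotropic at {23, 37}.

[23, 37]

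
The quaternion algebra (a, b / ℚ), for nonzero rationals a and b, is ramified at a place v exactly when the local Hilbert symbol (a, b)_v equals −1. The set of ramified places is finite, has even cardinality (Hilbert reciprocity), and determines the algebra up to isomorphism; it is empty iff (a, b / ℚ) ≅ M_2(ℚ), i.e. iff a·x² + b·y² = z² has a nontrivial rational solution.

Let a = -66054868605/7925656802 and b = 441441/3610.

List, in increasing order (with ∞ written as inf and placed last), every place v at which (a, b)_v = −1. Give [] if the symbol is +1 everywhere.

Mod squares: a ≡ -10, b ≡ 10010. Check v ∈ {∞, 2, 3, 5, 7, 11, 13, 17, 19, 23, 43}.
v=5: a=5^1·(≡2), b=5^-1·(≡3) mod 5; (2|5)=-1, (3|5)=-1; (−1)^{1·-1·2}·(-1)^-1·(-1)^1 = +1.
v=2: v_2(a)=-1, v_2(b)=-1; units ≡ 3, 5 (mod 8); ε·ε+αω+βω = 1·0+-1·1+-1·1 ≡ 0  ⇒  (a,b)_2 = +1.
v=17: a=17^-2·(≡14), b=17^0·(≡6) mod 17; (14|17)=-1, (6|17)=-1; (−1)^{-2·0·8}·(-1)^0·(-1)^-2 = +1.
v=11: a=11^2·(≡9), b=11^1·(≡7) mod 11; (9|11)=+1, (7|11)=-1; (−1)^{2·1·5}·(+1)^1·(-1)^2 = +1.
v=23: a=23^-4·(≡13), b=23^0·(≡21) mod 23; (13|23)=+1, (21|23)=-1; (−1)^{-4·0·11}·(+1)^0·(-1)^-4 = +1.
v=13: a=13^0·(≡12), b=13^1·(≡3) mod 13; (12|13)=+1, (3|13)=+1; (−1)^{0·1·6}·(+1)^1·(+1)^0 = +1.
v=19: a=19^0·(≡9), b=19^-2·(≡9) mod 19; (9|19)=+1, (9|19)=+1; (−1)^{0·-2·9}·(+1)^-2·(+1)^0 = +1.
v=∞: -10 < 0 and 10010 > 0  ⇒  (a,b)_∞ = +1.
v=43: a=43^2·(≡28), b=43^0·(≡20) mod 43; (28|43)=-1, (20|43)=-1; (−1)^{2·0·21}·(-1)^0·(-1)^2 = +1.
v=7: a=7^-2·(≡2), b=7^3·(≡4) mod 7; (2|7)=+1, (4|7)=+1; (−1)^{-2·3·3}·(+1)^3·(+1)^-2 = +1.
v=3: a=3^10·(≡2), b=3^2·(≡2) mod 3; (2|3)=-1, (2|3)=-1; (−1)^{10·2·1}·(-1)^2·(-1)^10 = +1.
Ram(a, b) = ∅: the form -10·x² + 10010·y² − z² is isotropic over every ℚ_v, so by Hasse–Minkowski it is isotropic over ℚ.

[]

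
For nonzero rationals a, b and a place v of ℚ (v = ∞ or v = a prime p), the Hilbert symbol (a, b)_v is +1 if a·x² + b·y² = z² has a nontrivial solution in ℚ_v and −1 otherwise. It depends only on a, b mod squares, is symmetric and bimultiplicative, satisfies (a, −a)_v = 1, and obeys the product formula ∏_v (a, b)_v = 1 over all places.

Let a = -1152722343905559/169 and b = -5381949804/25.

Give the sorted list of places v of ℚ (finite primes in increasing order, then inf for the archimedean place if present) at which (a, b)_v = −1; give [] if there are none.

[3, 29, 31, inf]

Mod squares: a ≡ -31, b ≡ -11571. Check v ∈ {∞, 2, 3, 5, 7, 11, 13, 17, 19, 29, 31}.
v=11: a=11^0·(≡6), b=11^2·(≡9) mod 11; (6|11)=-1, (9|11)=+1; (−1)^{0·2·5}·(-1)^2·(+1)^0 = +1.
v=7: a=7^2·(≡2), b=7^1·(≡3) mod 7; (2|7)=+1, (3|7)=-1; (−1)^{2·1·3}·(+1)^1·(-1)^2 = +1.
v=17: a=17^2·(≡14), b=17^0·(≡3) mod 17; (14|17)=-1, (3|17)=-1; (−1)^{2·0·8}·(-1)^0·(-1)^2 = +1.
v=5: a=5^0·(≡4), b=5^-2·(≡1) mod 5; (4|5)=+1, (1|5)=+1; (−1)^{0·-2·2}·(+1)^-2·(+1)^0 = +1.
v=31: a=31^3·(≡3), b=31^2·(≡15) mod 31; (3|31)=-1, (15|31)=-1; (−1)^{3·2·15}·(-1)^2·(-1)^3 = -1.
v=∞: -31 < 0 and -11571 < 0  ⇒  (a,b)_∞ = -1.
v=3: a=3^2·(≡2), b=3^1·(≡1) mod 3; (2|3)=-1, (1|3)=+1; (−1)^{2·1·1}·(-1)^1·(+1)^2 = -1.
v=19: a=19^2·(≡17), b=19^1·(≡12) mod 19; (17|19)=+1, (12|19)=-1; (−1)^{2·1·9}·(+1)^1·(-1)^2 = +1.
v=13: a=13^-2·(≡2), b=13^0·(≡10) mod 13; (2|13)=-1, (10|13)=+1; (−1)^{-2·0·6}·(-1)^0·(+1)^-2 = +1.
v=29: a=29^2·(≡26), b=29^1·(≡5) mod 29; (26|29)=-1, (5|29)=+1; (−1)^{2·1·14}·(-1)^1·(+1)^2 = -1.
v=2: v_2(a)=0, v_2(b)=2; units ≡ 1, 5 (mod 8); ε·ε+αω+βω = 0·0+0·1+2·0 ≡ 0  ⇒  (a,b)_2 = +1.
|Ram(-31, -11571)| = 4, even; anisotropic at {3, 29, 31, ∞}.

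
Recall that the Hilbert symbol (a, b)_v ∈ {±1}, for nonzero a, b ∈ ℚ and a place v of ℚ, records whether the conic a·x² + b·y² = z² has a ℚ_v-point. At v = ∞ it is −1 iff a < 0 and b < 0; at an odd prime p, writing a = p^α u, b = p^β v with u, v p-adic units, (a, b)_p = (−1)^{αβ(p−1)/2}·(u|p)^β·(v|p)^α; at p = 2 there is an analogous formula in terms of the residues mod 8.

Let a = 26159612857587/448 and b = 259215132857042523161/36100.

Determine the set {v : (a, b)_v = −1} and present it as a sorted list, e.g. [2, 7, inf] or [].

Mod squares: a ≡ 54901, b ≡ 1001. Check v ∈ {∞, 2, 3, 5, 7, 11, 13, 19, 23, 31}.
v=23: a=23^3·(≡13), b=23^4·(≡4) mod 23; (13|23)=+1, (4|23)=+1; (−1)^{3·4·11}·(+1)^4·(+1)^3 = +1.
v=3: a=3^8·(≡1), b=3^0·(≡2) mod 3; (1|3)=+1, (2|3)=-1; (−1)^{8·0·1}·(+1)^0·(-1)^8 = +1.
v=7: a=7^-1·(≡6), b=7^3·(≡6) mod 7; (6|7)=-1, (6|7)=-1; (−1)^{-1·3·3}·(-1)^3·(-1)^-1 = -1.
v=19: a=19^0·(≡15), b=19^-2·(≡3) mod 19; (15|19)=-1, (3|19)=-1; (−1)^{0·-2·9}·(-1)^-2·(-1)^0 = +1.
v=5: a=5^0·(≡4), b=5^-2·(≡4) mod 5; (4|5)=+1, (4|5)=+1; (−1)^{0·-2·2}·(+1)^-2·(+1)^0 = +1.
v=2: v_2(a)=-6, v_2(b)=-2; units ≡ 5, 1 (mod 8); ε·ε+αω+βω = 0·0+-6·0+-2·1 ≡ 0  ⇒  (a,b)_2 = +1.
v=∞: 54901 > 0 and 1001 > 0  ⇒  (a,b)_∞ = +1.
v=13: a=13^0·(≡11), b=13^3·(≡3) mod 13; (11|13)=-1, (3|13)=+1; (−1)^{0·3·6}·(-1)^3·(+1)^0 = -1.
v=31: a=31^3·(≡1), b=31^4·(≡4) mod 31; (1|31)=+1, (4|31)=+1; (−1)^{3·4·15}·(+1)^4·(+1)^3 = +1.
v=11: a=11^1·(≡6), b=11^3·(≡4) mod 11; (6|11)=-1, (4|11)=+1; (−1)^{1·3·5}·(-1)^3·(+1)^1 = +1.
Ram(54901, 1001) = {7, 13}; no ℚ_7-point on the conic.

[7, 13]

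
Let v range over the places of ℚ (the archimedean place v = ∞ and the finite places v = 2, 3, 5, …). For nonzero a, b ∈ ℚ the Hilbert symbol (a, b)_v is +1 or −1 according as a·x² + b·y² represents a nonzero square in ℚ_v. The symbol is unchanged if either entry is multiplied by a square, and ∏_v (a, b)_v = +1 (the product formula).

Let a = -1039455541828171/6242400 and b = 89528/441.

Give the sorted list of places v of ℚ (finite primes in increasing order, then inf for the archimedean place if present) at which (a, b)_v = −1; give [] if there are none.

Mod squares: a ≡ -106375074, b ≡ 62. Check v ∈ {∞, 2, 3, 5, 7, 13, 17, 19, 29, 31, 37, 41}.
v=∞: -106375074 < 0 and 62 > 0  ⇒  (a,b)_∞ = +1.
v=17: a=17^-2·(≡3), b=17^0·(≡11) mod 17; (3|17)=-1, (11|17)=-1; (−1)^{-2·0·8}·(-1)^0·(-1)^-2 = +1.
v=41: a=41^1·(≡19), b=41^0·(≡18) mod 41; (19|41)=-1, (18|41)=+1; (−1)^{1·0·20}·(-1)^0·(+1)^1 = +1.
v=3: a=3^-3·(≡1), b=3^-2·(≡2) mod 3; (1|3)=+1, (2|3)=-1; (−1)^{-3·-2·1}·(+1)^-2·(-1)^-3 = -1.
v=13: a=13^3·(≡3), b=13^0·(≡3) mod 13; (3|13)=+1, (3|13)=+1; (−1)^{3·0·6}·(+1)^0·(+1)^3 = +1.
v=29: a=29^1·(≡17), b=29^0·(≡25) mod 29; (17|29)=-1, (25|29)=+1; (−1)^{1·0·14}·(-1)^0·(+1)^1 = +1.
v=37: a=37^1·(≡12), b=37^0·(≡4) mod 37; (12|37)=+1, (4|37)=+1; (−1)^{1·0·18}·(+1)^0·(+1)^1 = +1.
v=2: v_2(a)=-5, v_2(b)=3; units ≡ 7, 7 (mod 8); ε·ε+αω+βω = 1·1+-5·0+3·0 ≡ 1  ⇒  (a,b)_2 = -1.
v=31: a=31^3·(≡22), b=31^1·(≡14) mod 31; (22|31)=-1, (14|31)=+1; (−1)^{3·1·15}·(-1)^1·(+1)^3 = +1.
v=7: a=7^0·(≡5), b=7^-2·(≡6) mod 7; (5|7)=-1, (6|7)=-1; (−1)^{0·-2·3}·(-1)^-2·(-1)^0 = +1.
v=19: a=19^2·(≡11), b=19^2·(≡5) mod 19; (11|19)=+1, (5|19)=+1; (−1)^{2·2·9}·(+1)^2·(+1)^2 = +1.
v=5: a=5^-2·(≡4), b=5^0·(≡3) mod 5; (4|5)=+1, (3|5)=-1; (−1)^{-2·0·2}·(+1)^0·(-1)^-2 = +1.
Ram(-106375074, 62) = {2, 3}; no ℚ_2-point on the conic.

[2, 3]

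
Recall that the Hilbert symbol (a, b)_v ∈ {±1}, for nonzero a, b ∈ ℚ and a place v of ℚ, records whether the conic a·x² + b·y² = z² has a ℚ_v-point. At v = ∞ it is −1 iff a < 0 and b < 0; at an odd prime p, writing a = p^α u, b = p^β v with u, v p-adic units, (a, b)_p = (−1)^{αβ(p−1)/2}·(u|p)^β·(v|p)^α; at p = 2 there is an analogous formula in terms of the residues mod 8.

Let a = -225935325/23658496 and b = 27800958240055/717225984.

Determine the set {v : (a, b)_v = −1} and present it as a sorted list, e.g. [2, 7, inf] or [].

Mod squares: a ≡ -253, b ≡ 28405. Check v ∈ {∞, 2, 3, 5, 7, 11, 13, 19, 23}.
v=7: a=7^2·(≡3), b=7^4·(≡6) mod 7; (3|7)=-1, (6|7)=-1; (−1)^{2·4·3}·(-1)^4·(-1)^2 = +1.
v=2: v_2(a)=-16, v_2(b)=-22; units ≡ 3, 5 (mod 8); ε·ε+αω+βω = 1·0+-16·1+-22·1 ≡ 0  ⇒  (a,b)_2 = +1.
v=5: a=5^2·(≡2), b=5^1·(≡4) mod 5; (2|5)=-1, (4|5)=+1; (−1)^{2·1·2}·(-1)^1·(+1)^2 = -1.
v=3: a=3^6·(≡2), b=3^-2·(≡1) mod 3; (2|3)=-1, (1|3)=+1; (−1)^{6·-2·1}·(-1)^-2·(+1)^6 = +1.
v=23: a=23^1·(≡8), b=23^3·(≡13) mod 23; (8|23)=+1, (13|23)=+1; (−1)^{1·3·11}·(+1)^3·(+1)^1 = -1.
v=∞: -253 < 0 and 28405 > 0  ⇒  (a,b)_∞ = +1.
v=19: a=19^-2·(≡8), b=19^-1·(≡12) mod 19; (8|19)=-1, (12|19)=-1; (−1)^{-2·-1·9}·(-1)^-1·(-1)^-2 = -1.
v=13: a=13^0·(≡2), b=13^1·(≡3) mod 13; (2|13)=-1, (3|13)=+1; (−1)^{0·1·6}·(-1)^1·(+1)^0 = -1.
v=11: a=11^1·(≡8), b=11^4·(≡4) mod 11; (8|11)=-1, (4|11)=+1; (−1)^{1·4·5}·(-1)^4·(+1)^1 = +1.
(-253, 28405 / ℚ) ramifies at {5, 13, 19, 23}: a division algebra.

[5, 13, 19, 23]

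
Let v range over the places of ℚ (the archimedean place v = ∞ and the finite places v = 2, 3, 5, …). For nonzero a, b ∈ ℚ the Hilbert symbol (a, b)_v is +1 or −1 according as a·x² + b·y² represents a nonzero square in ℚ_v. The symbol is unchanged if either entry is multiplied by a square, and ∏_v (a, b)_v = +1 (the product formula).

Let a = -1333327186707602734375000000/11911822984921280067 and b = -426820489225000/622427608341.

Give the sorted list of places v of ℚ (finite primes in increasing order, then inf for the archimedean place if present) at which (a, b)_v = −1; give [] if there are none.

[3, inf]

(a, b) ≡ (-21, -210) mod (ℚ^×)²; places V = {2, 3, 5, 7, 11, 13, 19, 23, 31, 37, 47, ∞}.
(a,b)_13: α=6, u≡5; β=2, v≡8 (mod 13); (5|13)=-1, (8|13)=-1; sign (−1)^0·-1^2·-1^6 = +1.
(a,b)_47: α=-2, u≡5; β=-2, v≡36 (mod 47); (5|47)=-1, (36|47)=+1; sign (−1)^0·-1^-2·+1^-2 = +1.
(a,b)_∞: sgn(-21)=−, sgn(-210)=−, so -1.
(a,b)_2: α=6, β=3; u≡3, v≡7 (mod 8); ε(u)ε(v)=1·1, αω(v)=6·0, βω(u)=3·1; sum ≡ 0  ⇒  +1.
(a,b)_37: α=-6, u≡4; β=-2, v≡36 (mod 37); (4|37)=+1, (36|37)=+1; sign (−1)^0·+1^-2·+1^-6 = +1.
(a,b)_5: α=14, u≡4; β=5, v≡3 (mod 5); (4|5)=+1, (3|5)=-1; sign (−1)^0·+1^5·-1^14 = +1.
(a,b)_23: α=4, u≡16; β=4, v≡11 (mod 23); (16|23)=+1, (11|23)=-1; sign (−1)^0·+1^4·-1^4 = +1.
(a,b)_11: α=0, u≡1; β=-2, v≡6 (mod 11); (1|11)=+1, (6|11)=-1; sign (−1)^0·+1^-2·-1^0 = +1.
(a,b)_19: α=2, u≡4; β=2, v≡10 (mod 19); (4|19)=+1, (10|19)=-1; sign (−1)^0·+1^2·-1^2 = +1.
(a,b)_7: α=1, u≡1; β=-1, v≡3 (mod 7); (1|7)=+1, (3|7)=-1; sign (−1)^1·+1^-1·-1^1 = +1.
(a,b)_3: α=-7, u≡2; β=-5, v≡2 (mod 3); (2|3)=-1, (2|3)=-1; sign (−1)^1·-1^-5·-1^-7 = -1.
(a,b)_31: α=-2, u≡1; β=0, v≡19 (mod 31); (1|31)=+1, (19|31)=+1; sign (−1)^0·+1^0·+1^-2 = +1.
Ram(-21, -210) = {3, ∞}; no ℚ_3-point on the conic.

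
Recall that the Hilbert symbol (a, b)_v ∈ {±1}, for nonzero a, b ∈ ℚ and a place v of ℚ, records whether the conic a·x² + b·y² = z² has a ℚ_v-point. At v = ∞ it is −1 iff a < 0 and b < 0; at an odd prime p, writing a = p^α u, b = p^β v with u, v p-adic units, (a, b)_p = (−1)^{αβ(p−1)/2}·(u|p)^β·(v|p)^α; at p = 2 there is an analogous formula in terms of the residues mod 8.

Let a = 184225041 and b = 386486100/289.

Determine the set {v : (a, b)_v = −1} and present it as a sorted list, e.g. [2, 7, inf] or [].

(a, b) ≡ (1001, 21) mod (ℚ^×)²; places V = {2, 3, 5, 7, 11, 13, 17, ∞}.
(a,b)_13: α=3, u≡3; β=2, v≡6 (mod 13); (3|13)=+1, (6|13)=-1; sign (−1)^0·+1^2·-1^3 = -1.
(a,b)_2: α=0, β=2; u≡1, v≡5 (mod 8); ε(u)ε(v)=0·0, αω(v)=0·1, βω(u)=2·0; sum ≡ 0  ⇒  +1.
(a,b)_5: α=0, u≡1; β=2, v≡1 (mod 5); (1|5)=+1, (1|5)=+1; sign (−1)^0·+1^2·+1^0 = +1.
(a,b)_7: α=1, u≡5; β=1, v≡5 (mod 7); (5|7)=-1, (5|7)=-1; sign (−1)^1·-1^1·-1^1 = -1.
(a,b)_17: α=0, u≡2; β=-2, v≡8 (mod 17); (2|17)=+1, (8|17)=+1; sign (−1)^0·+1^-2·+1^0 = +1.
(a,b)_3: α=2, u≡2; β=3, v≡1 (mod 3); (2|3)=-1, (1|3)=+1; sign (−1)^0·-1^3·+1^2 = -1.
(a,b)_11: α=3, u≡9; β=2, v≡10 (mod 11); (9|11)=+1, (10|11)=-1; sign (−1)^0·+1^2·-1^3 = -1.
(a,b)_∞: sgn(1001)=+, sgn(21)=+, so +1.
|Ram(1001, 21)| = 4, even; anisotropic at {3, 7, 11, 13}.

[3, 7, 11, 13]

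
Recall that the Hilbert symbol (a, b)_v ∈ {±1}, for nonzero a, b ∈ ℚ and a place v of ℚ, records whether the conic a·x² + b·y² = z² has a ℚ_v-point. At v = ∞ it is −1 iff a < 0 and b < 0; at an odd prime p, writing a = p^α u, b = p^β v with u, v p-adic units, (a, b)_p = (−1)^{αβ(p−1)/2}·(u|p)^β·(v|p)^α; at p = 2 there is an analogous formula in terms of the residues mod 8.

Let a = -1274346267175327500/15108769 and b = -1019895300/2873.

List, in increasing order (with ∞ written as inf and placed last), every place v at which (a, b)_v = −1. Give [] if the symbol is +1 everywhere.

[11, 17, 19, inf]

(a, b) ≡ (-11, -969) mod (ℚ^×)²; places V = {2, 3, 5, 7, 11, 13, 17, 19, 23, 47, ∞}.
(a,b)_7: α=2, u≡3; β=0, v≡1 (mod 7); (3|7)=-1, (1|7)=+1; sign (−1)^0·-1^0·+1^2 = +1.
(a,b)_47: α=2, u≡25; β=2, v≡36 (mod 47); (25|47)=+1, (36|47)=+1; sign (−1)^0·+1^2·+1^2 = +1.
(a,b)_17: α=0, u≡7; β=-1, v≡3 (mod 17); (7|17)=-1, (3|17)=-1; sign (−1)^0·-1^-1·-1^0 = -1.
(a,b)_23: α=-2, u≡16; β=0, v≡22 (mod 23); (16|23)=+1, (22|23)=-1; sign (−1)^0·+1^0·-1^-2 = +1.
(a,b)_2: α=2, β=2; u≡5, v≡7 (mod 8); ε(u)ε(v)=0·1, αω(v)=2·0, βω(u)=2·1; sum ≡ 0  ⇒  +1.
(a,b)_3: α=4, u≡1; β=5, v≡1 (mod 3); (1|3)=+1, (1|3)=+1; sign (−1)^0·+1^5·+1^4 = +1.
(a,b)_19: α=2, u≡15; β=1, v≡6 (mod 19); (15|19)=-1, (6|19)=+1; sign (−1)^0·-1^1·+1^2 = -1.
(a,b)_5: α=4, u≡4; β=2, v≡1 (mod 5); (4|5)=+1, (1|5)=+1; sign (−1)^0·+1^2·+1^4 = +1.
(a,b)_13: α=-4, u≡6; β=-2, v≡11 (mod 13); (6|13)=-1, (11|13)=-1; sign (−1)^0·-1^-2·-1^-4 = +1.
(a,b)_∞: sgn(-11)=−, sgn(-969)=−, so -1.
(a,b)_11: α=5, u≡7; β=0, v≡8 (mod 11); (7|11)=-1, (8|11)=-1; sign (−1)^0·-1^0·-1^5 = -1.
(-11, -969 / ℚ) ramifies at {11, 17, 19, ∞}: a division algebra.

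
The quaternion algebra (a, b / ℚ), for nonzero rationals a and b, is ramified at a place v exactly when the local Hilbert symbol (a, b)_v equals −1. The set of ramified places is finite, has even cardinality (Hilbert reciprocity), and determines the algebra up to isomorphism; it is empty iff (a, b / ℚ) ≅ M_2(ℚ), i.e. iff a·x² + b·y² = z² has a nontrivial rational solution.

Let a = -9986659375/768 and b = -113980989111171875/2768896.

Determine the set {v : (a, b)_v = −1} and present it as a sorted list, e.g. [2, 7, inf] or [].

Mod squares: a ≡ -165, b ≡ -35. Check v ∈ {∞, 2, 3, 5, 7, 11, 13}.
v=13: a=13^0·(≡9), b=13^-2·(≡12) mod 13; (9|13)=+1, (12|13)=+1; (−1)^{0·-2·6}·(+1)^-2·(+1)^0 = +1.
v=5: a=5^5·(≡3), b=5^7·(≡2) mod 5; (3|5)=-1, (2|5)=-1; (−1)^{5·7·2}·(-1)^7·(-1)^5 = +1.
v=11: a=11^3·(≡7), b=11^6·(≡9) mod 11; (7|11)=-1, (9|11)=+1; (−1)^{3·6·5}·(-1)^6·(+1)^3 = +1.
v=2: v_2(a)=-8, v_2(b)=-14; units ≡ 3, 5 (mod 8); ε·ε+αω+βω = 1·0+-8·1+-14·1 ≡ 0  ⇒  (a,b)_2 = +1.
v=3: a=3^-1·(≡2), b=3^0·(≡1) mod 3; (2|3)=-1, (1|3)=+1; (−1)^{-1·0·1}·(-1)^0·(+1)^-1 = +1.
v=∞: -165 < 0 and -35 < 0  ⇒  (a,b)_∞ = -1.
v=7: a=7^4·(≡5), b=7^7·(≡4) mod 7; (5|7)=-1, (4|7)=+1; (−1)^{4·7·3}·(-1)^7·(+1)^4 = -1.
Ram(-165, -35) = {7, ∞}; no ℚ_7-point on the conic.

[7, inf]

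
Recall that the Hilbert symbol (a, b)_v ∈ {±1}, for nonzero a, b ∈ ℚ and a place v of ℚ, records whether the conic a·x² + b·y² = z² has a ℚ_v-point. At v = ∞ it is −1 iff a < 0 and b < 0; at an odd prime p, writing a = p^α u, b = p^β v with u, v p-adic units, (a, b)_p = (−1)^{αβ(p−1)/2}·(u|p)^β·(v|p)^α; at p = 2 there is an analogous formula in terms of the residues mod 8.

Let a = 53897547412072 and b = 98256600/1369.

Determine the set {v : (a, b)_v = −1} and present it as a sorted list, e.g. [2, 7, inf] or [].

Mod squares: a ≡ 4522, b ≡ 646. Check v ∈ {∞, 2, 3, 5, 7, 13, 17, 19, 37}.
v=5: a=5^0·(≡2), b=5^2·(≡1) mod 5; (2|5)=-1, (1|5)=+1; (−1)^{0·2·2}·(-1)^2·(+1)^0 = +1.
v=37: a=37^0·(≡20), b=37^-2·(≡29) mod 37; (20|37)=-1, (29|37)=-1; (−1)^{0·-2·18}·(-1)^-2·(-1)^0 = +1.
v=17: a=17^3·(≡6), b=17^1·(≡8) mod 17; (6|17)=-1, (8|17)=+1; (−1)^{3·1·8}·(-1)^1·(+1)^3 = -1.
v=∞: 4522 > 0 and 646 > 0  ⇒  (a,b)_∞ = +1.
v=7: a=7^1·(≡1), b=7^0·(≡2) mod 7; (1|7)=+1, (2|7)=+1; (−1)^{1·0·3}·(+1)^0·(+1)^1 = +1.
v=3: a=3^0·(≡1), b=3^2·(≡1) mod 3; (1|3)=+1, (1|3)=+1; (−1)^{0·2·1}·(+1)^2·(+1)^0 = +1.
v=13: a=13^4·(≡7), b=13^2·(≡10) mod 13; (7|13)=-1, (10|13)=+1; (−1)^{4·2·6}·(-1)^2·(+1)^4 = +1.
v=19: a=19^3·(≡13), b=19^1·(≡18) mod 19; (13|19)=-1, (18|19)=-1; (−1)^{3·1·9}·(-1)^1·(-1)^3 = -1.
v=2: v_2(a)=3, v_2(b)=3; units ≡ 5, 3 (mod 8); ε·ε+αω+βω = 0·1+3·1+3·1 ≡ 0  ⇒  (a,b)_2 = +1.
Ram(4522, 646) = {17, 19}; no ℚ_17-point on the conic.

[17, 19]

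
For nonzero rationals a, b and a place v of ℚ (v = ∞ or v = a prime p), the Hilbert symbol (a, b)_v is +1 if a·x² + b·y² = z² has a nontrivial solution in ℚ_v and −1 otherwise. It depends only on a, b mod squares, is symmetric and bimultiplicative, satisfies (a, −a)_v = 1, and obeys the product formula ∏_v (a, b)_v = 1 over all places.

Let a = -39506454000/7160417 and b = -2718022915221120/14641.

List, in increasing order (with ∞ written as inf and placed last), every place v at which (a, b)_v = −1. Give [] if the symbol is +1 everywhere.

[31, inf]

(a, b) ≡ (-122655, -3429530) mod (ℚ^×)²; places V = {2, 3, 5, 11, 13, 17, 23, 31, 37, 59, ∞}.
(a,b)_23: α=0, u≡2; β=3, v≡14 (mod 23); (2|23)=+1, (14|23)=-1; sign (−1)^0·+1^3·-1^0 = +1.
(a,b)_59: α=-2, u≡24; β=0, v≡21 (mod 59); (24|59)=-1, (21|59)=+1; sign (−1)^0·-1^0·+1^-2 = +1.
(a,b)_13: α=3, u≡4; β=1, v≡1 (mod 13); (4|13)=+1, (1|13)=+1; sign (−1)^0·+1^1·+1^3 = +1.
(a,b)_37: α=1, u≡18; β=1, v≡8 (mod 37); (18|37)=-1, (8|37)=-1; sign (−1)^0·-1^1·-1^1 = +1.
(a,b)_∞: sgn(-122655)=−, sgn(-3429530)=−, so -1.
(a,b)_11: α=-2, u≡8; β=-4, v≡10 (mod 11); (8|11)=-1, (10|11)=-1; sign (−1)^0·-1^-4·-1^-2 = +1.
(a,b)_31: α=0, u≡21; β=1, v≡16 (mod 31); (21|31)=-1, (16|31)=+1; sign (−1)^0·-1^1·+1^0 = -1.
(a,b)_2: α=4, β=7; u≡1, v≡3 (mod 8); ε(u)ε(v)=0·1, αω(v)=4·1, βω(u)=7·0; sum ≡ 0  ⇒  +1.
(a,b)_17: α=-1, u≡6; β=2, v≡9 (mod 17); (6|17)=-1, (9|17)=+1; sign (−1)^0·-1^2·+1^-1 = +1.
(a,b)_3: α=5, u≡2; β=4, v≡1 (mod 3); (2|3)=-1, (1|3)=+1; sign (−1)^0·-1^4·+1^5 = +1.
(a,b)_5: α=3, u≡4; β=1, v≡1 (mod 5); (4|5)=+1, (1|5)=+1; sign (−1)^0·+1^1·+1^3 = +1.
|Ram(-122655, -3429530)| = 2, even; anisotropic at {31, ∞}.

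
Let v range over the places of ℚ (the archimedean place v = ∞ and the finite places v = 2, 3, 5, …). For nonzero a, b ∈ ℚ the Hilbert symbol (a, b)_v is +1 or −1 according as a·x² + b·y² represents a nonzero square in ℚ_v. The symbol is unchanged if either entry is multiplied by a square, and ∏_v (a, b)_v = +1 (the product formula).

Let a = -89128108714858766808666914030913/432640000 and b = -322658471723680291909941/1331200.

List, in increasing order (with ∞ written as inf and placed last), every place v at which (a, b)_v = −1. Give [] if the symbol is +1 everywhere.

Mod squares: a ≡ -224257, b ≡ -377. Check v ∈ {∞, 2, 3, 5, 7, 11, 13, 19, 29, 37}.
v=2: v_2(a)=-12, v_2(b)=-12; units ≡ 7, 7 (mod 8); ε·ε+αω+βω = 1·1+-12·0+-12·0 ≡ 1  ⇒  (a,b)_2 = -1.
v=19: a=19^3·(≡2), b=19^2·(≡10) mod 19; (2|19)=-1, (10|19)=-1; (−1)^{3·2·9}·(-1)^2·(-1)^3 = -1.
v=5: a=5^-4·(≡3), b=5^-2·(≡3) mod 5; (3|5)=-1, (3|5)=-1; (−1)^{-4·-2·2}·(-1)^-2·(-1)^-4 = +1.
v=7: a=7^4·(≡4), b=7^2·(≡1) mod 7; (4|7)=+1, (1|7)=+1; (−1)^{4·2·3}·(+1)^2·(+1)^4 = +1.
v=37: a=37^3·(≡9), b=37^2·(≡16) mod 37; (9|37)=+1, (16|37)=+1; (−1)^{3·2·18}·(+1)^2·(+1)^3 = +1.
v=13: a=13^-2·(≡5), b=13^-1·(≡10) mod 13; (5|13)=-1, (10|13)=+1; (−1)^{-2·-1·6}·(-1)^-1·(+1)^-2 = -1.
v=∞: -224257 < 0 and -377 < 0  ⇒  (a,b)_∞ = -1.
v=29: a=29^1·(≡8), b=29^1·(≡4) mod 29; (8|29)=-1, (4|29)=+1; (−1)^{1·1·14}·(-1)^1·(+1)^1 = -1.
v=3: a=3^28·(≡2), b=3^22·(≡1) mod 3; (2|3)=-1, (1|3)=+1; (−1)^{28·22·1}·(-1)^22·(+1)^28 = +1.
v=11: a=11^5·(≡6), b=11^4·(≡2) mod 11; (6|11)=-1, (2|11)=-1; (−1)^{5·4·5}·(-1)^4·(-1)^5 = -1.
Ram(-224257, -377) = {2, 11, 13, 19, 29, ∞}; no ℚ_2-point on the conic.

[2, 11, 13, 19, 29, inf]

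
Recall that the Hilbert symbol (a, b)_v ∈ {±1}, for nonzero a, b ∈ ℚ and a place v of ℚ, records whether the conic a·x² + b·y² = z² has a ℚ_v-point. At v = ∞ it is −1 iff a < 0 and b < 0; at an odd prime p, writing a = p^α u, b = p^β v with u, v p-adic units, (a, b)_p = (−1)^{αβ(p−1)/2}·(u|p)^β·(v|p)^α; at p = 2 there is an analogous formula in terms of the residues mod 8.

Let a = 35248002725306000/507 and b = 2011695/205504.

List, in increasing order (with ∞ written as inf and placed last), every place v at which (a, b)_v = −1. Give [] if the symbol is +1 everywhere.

Mod squares: a ≡ 1995, b ≡ 780045. Check v ∈ {∞, 2, 3, 5, 7, 13, 17, 19, 23}.
v=17: a=17^2·(≡12), b=17^1·(≡4) mod 17; (12|17)=-1, (4|17)=+1; (−1)^{2·1·8}·(-1)^1·(+1)^2 = -1.
v=19: a=19^3·(≡15), b=19^-1·(≡14) mod 19; (15|19)=-1, (14|19)=-1; (−1)^{3·-1·9}·(-1)^-1·(-1)^3 = -1.
v=7: a=7^5·(≡3), b=7^3·(≡4) mod 7; (3|7)=-1, (4|7)=+1; (−1)^{5·3·3}·(-1)^3·(+1)^5 = +1.
v=3: a=3^-1·(≡2), b=3^1·(≡2) mod 3; (2|3)=-1, (2|3)=-1; (−1)^{-1·1·1}·(-1)^1·(-1)^-1 = -1.
v=∞: 1995 > 0 and 780045 > 0  ⇒  (a,b)_∞ = +1.
v=5: a=5^3·(≡4), b=5^1·(≡1) mod 5; (4|5)=+1, (1|5)=+1; (−1)^{3·1·2}·(+1)^1·(+1)^3 = +1.
v=23: a=23^2·(≡22), b=23^1·(≡4) mod 23; (22|23)=-1, (4|23)=+1; (−1)^{2·1·11}·(-1)^1·(+1)^2 = -1.
v=13: a=13^-2·(≡2), b=13^-2·(≡7) mod 13; (2|13)=-1, (7|13)=-1; (−1)^{-2·-2·6}·(-1)^-2·(-1)^-2 = +1.
v=2: v_2(a)=4, v_2(b)=-6; units ≡ 3, 5 (mod 8); ε·ε+αω+βω = 1·0+4·1+-6·1 ≡ 0  ⇒  (a,b)_2 = +1.
|Ram(1995, 780045)| = 4, even; anisotropic at {3, 17, 19, 23}.

[3, 17, 19, 23]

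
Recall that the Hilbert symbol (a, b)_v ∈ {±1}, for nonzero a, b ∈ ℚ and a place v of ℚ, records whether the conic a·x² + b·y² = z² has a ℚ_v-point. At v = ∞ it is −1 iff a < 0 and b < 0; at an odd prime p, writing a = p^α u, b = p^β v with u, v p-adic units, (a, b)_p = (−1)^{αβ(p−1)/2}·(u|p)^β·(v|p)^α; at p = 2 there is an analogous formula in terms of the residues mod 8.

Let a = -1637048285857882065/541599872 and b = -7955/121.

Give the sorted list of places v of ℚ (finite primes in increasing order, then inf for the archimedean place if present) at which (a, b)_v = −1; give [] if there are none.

[2, 37, 47, inf]

Mod squares: a ≡ -15703170, b ≡ -7955. Check v ∈ {∞, 2, 3, 5, 7, 11, 17, 37, 41, 43, 47}.
v=2: v_2(a)=-7, v_2(b)=0; units ≡ 7, 5 (mod 8); ε·ε+αω+βω = 1·0+-7·1+0·0 ≡ 1  ⇒  (a,b)_2 = -1.
v=47: a=47^1·(≡13), b=47^0·(≡10) mod 47; (13|47)=-1, (10|47)=-1; (−1)^{1·0·23}·(-1)^0·(-1)^1 = -1.
v=11: a=11^-4·(≡3), b=11^-2·(≡9) mod 11; (3|11)=+1, (9|11)=+1; (−1)^{-4·-2·5}·(+1)^-2·(+1)^-4 = +1.
v=5: a=5^1·(≡1), b=5^1·(≡4) mod 5; (1|5)=+1, (4|5)=+1; (−1)^{1·1·2}·(+1)^1·(+1)^1 = +1.
v=∞: -15703170 < 0 and -7955 < 0  ⇒  (a,b)_∞ = -1.
v=43: a=43^3·(≡40), b=43^1·(≡7) mod 43; (40|43)=+1, (7|43)=-1; (−1)^{3·1·21}·(+1)^1·(-1)^3 = +1.
v=41: a=41^2·(≡19), b=41^0·(≡21) mod 41; (19|41)=-1, (21|41)=+1; (−1)^{2·0·20}·(-1)^0·(+1)^2 = +1.
v=3: a=3^1·(≡1), b=3^0·(≡1) mod 3; (1|3)=+1, (1|3)=+1; (−1)^{1·0·1}·(+1)^0·(+1)^1 = +1.
v=17: a=17^-2·(≡13), b=17^0·(≡9) mod 17; (13|17)=+1, (9|17)=+1; (−1)^{-2·0·8}·(+1)^0·(+1)^-2 = +1.
v=7: a=7^3·(≡1), b=7^0·(≡2) mod 7; (1|7)=+1, (2|7)=+1; (−1)^{3·0·3}·(+1)^0·(+1)^3 = +1.
v=37: a=37^3·(≡5), b=37^1·(≡34) mod 37; (5|37)=-1, (34|37)=+1; (−1)^{3·1·18}·(-1)^1·(+1)^3 = -1.
|Ram(-15703170, -7955)| = 4, even; anisotropic at {2, 37, 47, ∞}.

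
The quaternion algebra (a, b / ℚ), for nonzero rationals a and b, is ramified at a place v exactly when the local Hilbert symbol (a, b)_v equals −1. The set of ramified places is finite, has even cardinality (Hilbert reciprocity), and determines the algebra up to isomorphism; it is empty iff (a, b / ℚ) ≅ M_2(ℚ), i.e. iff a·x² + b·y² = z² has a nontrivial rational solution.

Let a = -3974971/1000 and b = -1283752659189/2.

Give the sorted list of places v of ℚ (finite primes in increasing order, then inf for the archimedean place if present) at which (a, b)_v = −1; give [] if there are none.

[2, 3, 5, inf]

Mod squares: a ≡ -910, b ≡ -42. Check v ∈ {∞, 2, 3, 5, 7, 11, 13, 19}.
v=3: a=3^0·(≡2), b=3^1·(≡1) mod 3; (2|3)=-1, (1|3)=+1; (−1)^{0·1·1}·(-1)^1·(+1)^0 = -1.
v=19: a=19^2·(≡15), b=19^2·(≡15) mod 19; (15|19)=-1, (15|19)=-1; (−1)^{2·2·9}·(-1)^2·(-1)^2 = +1.
v=∞: -910 < 0 and -42 < 0  ⇒  (a,b)_∞ = -1.
v=11: a=11^2·(≡5), b=11^2·(≡8) mod 11; (5|11)=+1, (8|11)=-1; (−1)^{2·2·5}·(+1)^2·(-1)^2 = +1.
v=7: a=7^1·(≡6), b=7^3·(≡2) mod 7; (6|7)=-1, (2|7)=+1; (−1)^{1·3·3}·(-1)^3·(+1)^1 = +1.
v=13: a=13^1·(≡7), b=13^4·(≡12) mod 13; (7|13)=-1, (12|13)=+1; (−1)^{1·4·6}·(-1)^4·(+1)^1 = +1.
v=5: a=5^-3·(≡3), b=5^0·(≡3) mod 5; (3|5)=-1, (3|5)=-1; (−1)^{-3·0·2}·(-1)^0·(-1)^-3 = -1.
v=2: v_2(a)=-3, v_2(b)=-1; units ≡ 1, 3 (mod 8); ε·ε+αω+βω = 0·1+-3·1+-1·0 ≡ 1  ⇒  (a,b)_2 = -1.
|Ram(-910, -42)| = 4, even; anisotropic at {2, 3, 5, ∞}.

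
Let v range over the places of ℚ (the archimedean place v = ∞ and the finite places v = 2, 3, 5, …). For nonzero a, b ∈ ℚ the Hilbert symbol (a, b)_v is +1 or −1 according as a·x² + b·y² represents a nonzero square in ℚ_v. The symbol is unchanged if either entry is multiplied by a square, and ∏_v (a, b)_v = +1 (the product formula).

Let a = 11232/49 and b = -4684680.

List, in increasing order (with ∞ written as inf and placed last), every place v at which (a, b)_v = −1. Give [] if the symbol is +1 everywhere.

[2, 5]

(a, b) ≡ (78, -770) mod (ℚ^×)²; places V = {2, 3, 5, 7, 11, 13, ∞}.
(a,b)_2: α=5, β=3; u≡7, v≡7 (mod 8); ε(u)ε(v)=1·1, αω(v)=5·0, βω(u)=3·0; sum ≡ 1  ⇒  -1.
(a,b)_3: α=3, u≡2; β=2, v≡1 (mod 3); (2|3)=-1, (1|3)=+1; sign (−1)^0·-1^2·+1^3 = +1.
(a,b)_11: α=0, u≡9; β=1, v≡7 (mod 11); (9|11)=+1, (7|11)=-1; sign (−1)^0·+1^1·-1^0 = +1.
(a,b)_7: α=-2, u≡4; β=1, v≡2 (mod 7); (4|7)=+1, (2|7)=+1; sign (−1)^0·+1^1·+1^-2 = +1.
(a,b)_∞: sgn(78)=+, sgn(-770)=−, so +1.
(a,b)_13: α=1, u≡11; β=2, v≡9 (mod 13); (11|13)=-1, (9|13)=+1; sign (−1)^0·-1^2·+1^1 = +1.
(a,b)_5: α=0, u≡3; β=1, v≡4 (mod 5); (3|5)=-1, (4|5)=+1; sign (−1)^0·-1^1·+1^0 = -1.
Ram(78, -770) = {2, 5}; no ℚ_2-point on the conic.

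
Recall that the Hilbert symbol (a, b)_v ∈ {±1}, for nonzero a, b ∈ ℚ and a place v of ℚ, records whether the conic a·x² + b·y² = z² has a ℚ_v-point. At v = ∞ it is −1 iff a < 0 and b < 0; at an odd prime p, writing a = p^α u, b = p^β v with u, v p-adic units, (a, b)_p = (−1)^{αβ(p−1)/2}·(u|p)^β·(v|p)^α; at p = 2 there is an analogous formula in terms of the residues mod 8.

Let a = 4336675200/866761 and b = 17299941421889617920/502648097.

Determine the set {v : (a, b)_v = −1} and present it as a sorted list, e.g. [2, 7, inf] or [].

[5, 11, 19, 31]

(a, b) ≡ (22, 597835) mod (ℚ^×)²; places V = {2, 3, 5, 7, 11, 13, 19, 29, 31, ∞}.
(a,b)_19: α=-2, u≡14; β=-5, v≡6 (mod 19); (14|19)=-1, (6|19)=+1; sign (−1)^0·-1^-5·+1^-2 = -1.
(a,b)_5: α=2, u≡3; β=1, v≡2 (mod 5); (3|5)=-1, (2|5)=-1; sign (−1)^0·-1^1·-1^2 = -1.
(a,b)_31: α=0, u≡12; β=1, v≡27 (mod 31); (12|31)=-1, (27|31)=-1; sign (−1)^0·-1^1·-1^0 = -1.
(a,b)_11: α=1, u≡2; β=2, v≡8 (mod 11); (2|11)=-1, (8|11)=-1; sign (−1)^0·-1^2·-1^1 = -1.
(a,b)_7: α=-4, u≡1; β=-1, v≡3 (mod 7); (1|7)=+1, (3|7)=-1; sign (−1)^0·+1^-1·-1^-4 = +1.
(a,b)_29: α=0, u≡23; β=-1, v≡16 (mod 29); (23|29)=+1, (16|29)=+1; sign (−1)^0·+1^-1·+1^0 = +1.
(a,b)_2: α=7, β=18; u≡3, v≡3 (mod 8); ε(u)ε(v)=1·1, αω(v)=7·1, βω(u)=18·1; sum ≡ 0  ⇒  +1.
(a,b)_3: α=6, u≡1; β=6, v≡1 (mod 3); (1|3)=+1, (1|3)=+1; sign (−1)^0·+1^6·+1^6 = +1.
(a,b)_∞: sgn(22)=+, sgn(597835)=+, so +1.
(a,b)_13: α=2, u≡4; β=6, v≡10 (mod 13); (4|13)=+1, (10|13)=+1; sign (−1)^0·+1^6·+1^2 = +1.
|Ram(22, 597835)| = 4, even; anisotropic at {5, 11, 19, 31}.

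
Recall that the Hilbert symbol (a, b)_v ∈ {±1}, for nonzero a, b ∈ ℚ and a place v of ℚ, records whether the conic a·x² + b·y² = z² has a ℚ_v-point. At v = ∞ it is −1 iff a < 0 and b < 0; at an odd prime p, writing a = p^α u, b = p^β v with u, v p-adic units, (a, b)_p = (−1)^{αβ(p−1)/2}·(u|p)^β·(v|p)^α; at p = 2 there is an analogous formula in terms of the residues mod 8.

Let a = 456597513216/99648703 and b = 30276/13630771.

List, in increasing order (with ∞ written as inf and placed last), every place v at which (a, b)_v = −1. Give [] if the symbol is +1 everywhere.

Mod squares: a ≡ 106743, b ≡ 19. Check v ∈ {∞, 2, 3, 7, 11, 13, 17, 19, 23, 29}.
v=19: a=19^2·(≡9), b=19^-1·(≡4) mod 19; (9|19)=+1, (4|19)=+1; (−1)^{2·-1·9}·(+1)^-1·(+1)^2 = +1.
v=29: a=29^0·(≡6), b=29^2·(≡26) mod 29; (6|29)=+1, (26|29)=-1; (−1)^{0·2·14}·(+1)^2·(-1)^0 = +1.
v=3: a=3^5·(≡1), b=3^2·(≡1) mod 3; (1|3)=+1, (1|3)=+1; (−1)^{5·2·1}·(+1)^2·(+1)^5 = +1.
v=13: a=13^1·(≡5), b=13^0·(≡7) mod 13; (5|13)=-1, (7|13)=-1; (−1)^{1·0·6}·(-1)^0·(-1)^1 = -1.
v=∞: 106743 > 0 and 19 > 0  ⇒  (a,b)_∞ = +1.
v=17: a=17^1·(≡5), b=17^0·(≡16) mod 17; (5|17)=-1, (16|17)=+1; (−1)^{1·0·8}·(-1)^0·(+1)^1 = +1.
v=23: a=23^1·(≡1), b=23^0·(≡20) mod 23; (1|23)=+1, (20|23)=-1; (−1)^{1·0·11}·(+1)^0·(-1)^1 = -1.
v=7: a=7^-7·(≡6), b=7^-2·(≡6) mod 7; (6|7)=-1, (6|7)=-1; (−1)^{-7·-2·3}·(-1)^-2·(-1)^-7 = -1.
v=2: v_2(a)=10, v_2(b)=2; units ≡ 7, 3 (mod 8); ε·ε+αω+βω = 1·1+10·1+2·0 ≡ 1  ⇒  (a,b)_2 = -1.
v=11: a=11^-2·(≡7), b=11^-4·(≡10) mod 11; (7|11)=-1, (10|11)=-1; (−1)^{-2·-4·5}·(-1)^-4·(-1)^-2 = +1.
Ram(106743, 19) = {2, 7, 13, 23}; no ℚ_2-point on the conic.

[2, 7, 13, 23]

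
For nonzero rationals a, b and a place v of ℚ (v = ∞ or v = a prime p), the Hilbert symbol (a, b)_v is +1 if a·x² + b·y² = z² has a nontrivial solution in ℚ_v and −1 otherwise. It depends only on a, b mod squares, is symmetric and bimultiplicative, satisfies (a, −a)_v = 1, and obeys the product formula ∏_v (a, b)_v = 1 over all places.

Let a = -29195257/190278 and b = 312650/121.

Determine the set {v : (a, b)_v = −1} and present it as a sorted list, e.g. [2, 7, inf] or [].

Mod squares: a ≡ -3800566, b ≡ 74. Check v ∈ {∞, 2, 3, 5, 7, 11, 13, 23, 29, 31, 37}.
v=7: a=7^1·(≡6), b=7^0·(≡1) mod 7; (6|7)=-1, (1|7)=+1; (−1)^{1·0·3}·(-1)^0·(+1)^1 = +1.
v=23: a=23^1·(≡12), b=23^0·(≡21) mod 23; (12|23)=+1, (21|23)=-1; (−1)^{1·0·11}·(+1)^0·(-1)^1 = -1.
v=37: a=37^1·(≡17), b=37^1·(≡31) mod 37; (17|37)=-1, (31|37)=-1; (−1)^{1·1·18}·(-1)^1·(-1)^1 = +1.
v=5: a=5^0·(≡1), b=5^2·(≡1) mod 5; (1|5)=+1, (1|5)=+1; (−1)^{0·2·2}·(+1)^2·(+1)^0 = +1.
v=2: v_2(a)=-1, v_2(b)=1; units ≡ 5, 5 (mod 8); ε·ε+αω+βω = 0·0+-1·1+1·1 ≡ 0  ⇒  (a,b)_2 = +1.
v=11: a=11^-1·(≡5), b=11^-2·(≡8) mod 11; (5|11)=+1, (8|11)=-1; (−1)^{-1·-2·5}·(+1)^-2·(-1)^-1 = -1.
v=∞: -3800566 < 0 and 74 > 0  ⇒  (a,b)_∞ = +1.
v=29: a=29^1·(≡26), b=29^0·(≡6) mod 29; (26|29)=-1, (6|29)=+1; (−1)^{1·0·14}·(-1)^0·(+1)^1 = +1.
v=13: a=13^2·(≡3), b=13^2·(≡1) mod 13; (3|13)=+1, (1|13)=+1; (−1)^{2·2·6}·(+1)^2·(+1)^2 = +1.
v=3: a=3^-2·(≡2), b=3^0·(≡2) mod 3; (2|3)=-1, (2|3)=-1; (−1)^{-2·0·1}·(-1)^0·(-1)^-2 = +1.
v=31: a=31^-2·(≡22), b=31^0·(≡26) mod 31; (22|31)=-1, (26|31)=-1; (−1)^{-2·0·15}·(-1)^0·(-1)^-2 = +1.
Ram(-3800566, 74) = {11, 23}; no ℚ_11-point on the conic.

[11, 23]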